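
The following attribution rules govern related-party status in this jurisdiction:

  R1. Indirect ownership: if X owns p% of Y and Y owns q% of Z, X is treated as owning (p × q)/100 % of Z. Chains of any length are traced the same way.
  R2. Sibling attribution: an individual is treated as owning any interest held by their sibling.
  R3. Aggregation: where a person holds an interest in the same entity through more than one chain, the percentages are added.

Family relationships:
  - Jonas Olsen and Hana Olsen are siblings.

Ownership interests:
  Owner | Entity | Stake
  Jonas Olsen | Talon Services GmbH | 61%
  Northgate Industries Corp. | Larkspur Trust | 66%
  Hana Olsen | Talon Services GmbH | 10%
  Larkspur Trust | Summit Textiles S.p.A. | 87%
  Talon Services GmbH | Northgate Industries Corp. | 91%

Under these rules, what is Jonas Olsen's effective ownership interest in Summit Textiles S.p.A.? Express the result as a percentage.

By sibling attribution (R2), Jonas Olsen is treated as also owning Hana Olsen's interest in Talon Services GmbH, giving 61% + 10% = 71%.
Chain via Talon Services GmbH → Northgate Industries Corp. → Larkspur Trust (R1): 71% × 91% × 66% × 87% = 37.099062% of Summit Textiles S.p.A.

37.099062%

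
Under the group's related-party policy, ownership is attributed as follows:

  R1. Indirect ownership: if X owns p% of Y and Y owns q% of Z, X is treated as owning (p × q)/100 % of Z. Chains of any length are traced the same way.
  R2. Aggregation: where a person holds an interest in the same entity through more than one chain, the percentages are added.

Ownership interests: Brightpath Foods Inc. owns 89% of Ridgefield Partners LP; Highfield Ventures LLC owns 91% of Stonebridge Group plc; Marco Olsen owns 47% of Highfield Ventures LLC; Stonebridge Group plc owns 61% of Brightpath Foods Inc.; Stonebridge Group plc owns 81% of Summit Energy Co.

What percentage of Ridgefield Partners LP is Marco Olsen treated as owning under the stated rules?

23.219833%

Chain via Highfield Ventures LLC → Stonebridge Group plc → Brightpath Foods Inc. (R1): 47% × 91% × 61% × 89% = 23.219833% of Ridgefield Partners LP.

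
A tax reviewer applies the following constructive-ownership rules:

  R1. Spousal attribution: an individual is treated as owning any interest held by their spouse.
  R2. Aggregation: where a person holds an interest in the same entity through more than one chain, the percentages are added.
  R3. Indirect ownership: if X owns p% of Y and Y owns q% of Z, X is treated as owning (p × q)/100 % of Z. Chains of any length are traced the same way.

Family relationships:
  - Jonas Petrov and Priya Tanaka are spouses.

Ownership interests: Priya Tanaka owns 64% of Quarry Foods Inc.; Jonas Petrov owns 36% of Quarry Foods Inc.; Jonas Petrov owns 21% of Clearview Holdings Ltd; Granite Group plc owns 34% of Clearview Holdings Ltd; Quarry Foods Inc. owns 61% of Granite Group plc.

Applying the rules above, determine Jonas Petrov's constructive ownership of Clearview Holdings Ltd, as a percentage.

41.74%

By spousal attribution (R1), Jonas Petrov is treated as also owning Priya Tanaka's interest in Quarry Foods Inc, giving 36% + 64% = 100%.
Chain via Quarry Foods Inc. → Granite Group plc (R3): 100% × 61% × 34% = 20.74% of Clearview Holdings Ltd.
Direct interest in Clearview Holdings Ltd: 21%.
Aggregating (R2): 20.74% + 21% = 41.74%.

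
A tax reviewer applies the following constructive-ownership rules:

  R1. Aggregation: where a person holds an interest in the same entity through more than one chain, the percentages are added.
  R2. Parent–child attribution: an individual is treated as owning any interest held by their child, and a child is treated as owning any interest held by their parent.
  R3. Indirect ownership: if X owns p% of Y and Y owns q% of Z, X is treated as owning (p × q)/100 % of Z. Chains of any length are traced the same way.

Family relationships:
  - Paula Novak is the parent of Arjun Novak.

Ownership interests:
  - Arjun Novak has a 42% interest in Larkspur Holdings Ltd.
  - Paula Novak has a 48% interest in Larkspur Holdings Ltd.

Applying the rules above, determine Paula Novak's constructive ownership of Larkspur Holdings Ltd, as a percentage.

90%

By parent–child attribution (R2), Paula Novak is treated as also owning Arjun Novak's interest in Larkspur Holdings Ltd, giving 48% + 42% = 90%.
Direct interest in Larkspur Holdings Ltd: 90%.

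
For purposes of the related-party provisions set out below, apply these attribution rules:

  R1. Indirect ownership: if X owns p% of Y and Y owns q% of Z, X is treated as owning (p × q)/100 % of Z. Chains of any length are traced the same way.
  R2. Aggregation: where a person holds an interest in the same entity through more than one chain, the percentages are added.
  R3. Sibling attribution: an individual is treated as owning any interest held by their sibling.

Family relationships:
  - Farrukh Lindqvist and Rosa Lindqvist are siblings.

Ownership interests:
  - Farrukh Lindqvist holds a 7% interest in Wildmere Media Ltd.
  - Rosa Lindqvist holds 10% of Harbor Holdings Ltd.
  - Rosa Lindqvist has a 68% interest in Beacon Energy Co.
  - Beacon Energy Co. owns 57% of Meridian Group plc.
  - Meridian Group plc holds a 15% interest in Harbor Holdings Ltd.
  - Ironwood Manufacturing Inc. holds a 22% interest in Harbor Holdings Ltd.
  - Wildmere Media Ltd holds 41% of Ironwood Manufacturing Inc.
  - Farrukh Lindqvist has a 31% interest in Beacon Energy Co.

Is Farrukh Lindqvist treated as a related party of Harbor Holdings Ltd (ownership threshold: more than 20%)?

By sibling attribution (R3), Farrukh Lindqvist is treated as also owning Rosa Lindqvist's interest in Beacon Energy Co, giving 31% + 68% = 99%.
By sibling attribution (R3), Farrukh Lindqvist is treated as owning Rosa Lindqvist's 10% interest in Harbor Holdings Ltd.
Chain via Wildmere Media Ltd → Ironwood Manufacturing Inc. (R1): 7% × 41% × 22% = 0.6314% of Harbor Holdings Ltd.
Chain via Beacon Energy Co. → Meridian Group plc (R1): 99% × 57% × 15% = 8.4645% of Harbor Holdings Ltd.
Direct interest in Harbor Holdings Ltd: 10%.
Aggregating (R2): 0.6314% + 8.4645% + 10% = 19.0959%.
19.0959% does not exceed the 20% threshold, so Farrukh is not a related party to Harbor Holdings Ltd.

No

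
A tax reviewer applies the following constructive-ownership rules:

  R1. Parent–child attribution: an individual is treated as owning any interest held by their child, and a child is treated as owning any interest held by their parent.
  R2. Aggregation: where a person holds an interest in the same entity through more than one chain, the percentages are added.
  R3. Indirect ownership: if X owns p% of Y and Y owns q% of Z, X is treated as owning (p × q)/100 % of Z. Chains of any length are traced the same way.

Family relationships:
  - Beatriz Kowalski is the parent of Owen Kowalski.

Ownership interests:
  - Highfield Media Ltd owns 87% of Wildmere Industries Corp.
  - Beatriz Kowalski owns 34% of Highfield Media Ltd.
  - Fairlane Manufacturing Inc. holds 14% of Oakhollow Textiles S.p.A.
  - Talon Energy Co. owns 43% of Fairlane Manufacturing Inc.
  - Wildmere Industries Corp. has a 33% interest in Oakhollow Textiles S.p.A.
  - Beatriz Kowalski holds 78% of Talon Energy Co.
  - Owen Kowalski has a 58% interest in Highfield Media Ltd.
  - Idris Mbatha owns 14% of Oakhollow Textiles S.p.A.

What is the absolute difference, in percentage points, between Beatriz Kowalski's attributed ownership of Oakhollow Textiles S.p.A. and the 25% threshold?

6.1088

By parent–child attribution (R1), Beatriz Kowalski is treated as also owning Owen Kowalski's interest in Highfield Media Ltd, giving 34% + 58% = 92%.
Chain via Highfield Media Ltd → Wildmere Industries Corp. (R3): 92% × 87% × 33% = 26.4132% of Oakhollow Textiles S.p.A.
Chain via Talon Energy Co. → Fairlane Manufacturing Inc. (R3): 78% × 43% × 14% = 4.6956% of Oakhollow Textiles S.p.A.
Aggregating (R2): 26.4132% + 4.6956% = 31.1088%.
31.1088% exceeds the 25% threshold by 6.1088 percentage points.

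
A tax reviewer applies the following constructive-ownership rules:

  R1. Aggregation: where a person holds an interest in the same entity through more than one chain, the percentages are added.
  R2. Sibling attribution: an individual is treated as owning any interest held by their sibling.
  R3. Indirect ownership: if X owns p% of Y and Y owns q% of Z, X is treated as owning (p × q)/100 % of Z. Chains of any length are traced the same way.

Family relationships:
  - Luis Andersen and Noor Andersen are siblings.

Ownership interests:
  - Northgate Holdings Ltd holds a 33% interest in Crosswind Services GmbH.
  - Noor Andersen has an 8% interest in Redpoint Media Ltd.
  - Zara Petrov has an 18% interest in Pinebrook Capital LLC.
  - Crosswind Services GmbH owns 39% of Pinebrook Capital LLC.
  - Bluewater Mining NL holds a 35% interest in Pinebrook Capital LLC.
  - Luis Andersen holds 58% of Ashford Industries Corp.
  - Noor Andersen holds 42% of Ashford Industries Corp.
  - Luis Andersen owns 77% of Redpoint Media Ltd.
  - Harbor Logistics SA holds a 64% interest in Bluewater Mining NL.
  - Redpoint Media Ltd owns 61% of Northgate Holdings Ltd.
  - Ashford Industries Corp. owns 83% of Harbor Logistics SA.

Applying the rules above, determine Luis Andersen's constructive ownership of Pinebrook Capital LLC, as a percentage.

25.265095%

By sibling attribution (R2), Luis Andersen is treated as also owning Noor Andersen's interest in Redpoint Media Ltd, giving 77% + 8% = 85%.
By sibling attribution (R2), Luis Andersen is treated as also owning Noor Andersen's interest in Ashford Industries Corp, giving 58% + 42% = 100%.
Chain via Redpoint Media Ltd → Northgate Holdings Ltd → Crosswind Services GmbH (R3): 85% × 61% × 33% × 39% = 6.673095% of Pinebrook Capital LLC.
Chain via Ashford Industries Corp. → Harbor Logistics SA → Bluewater Mining NL (R3): 100% × 83% × 64% × 35% = 18.592% of Pinebrook Capital LLC.
Aggregating (R1): 6.673095% + 18.592% = 25.265095%.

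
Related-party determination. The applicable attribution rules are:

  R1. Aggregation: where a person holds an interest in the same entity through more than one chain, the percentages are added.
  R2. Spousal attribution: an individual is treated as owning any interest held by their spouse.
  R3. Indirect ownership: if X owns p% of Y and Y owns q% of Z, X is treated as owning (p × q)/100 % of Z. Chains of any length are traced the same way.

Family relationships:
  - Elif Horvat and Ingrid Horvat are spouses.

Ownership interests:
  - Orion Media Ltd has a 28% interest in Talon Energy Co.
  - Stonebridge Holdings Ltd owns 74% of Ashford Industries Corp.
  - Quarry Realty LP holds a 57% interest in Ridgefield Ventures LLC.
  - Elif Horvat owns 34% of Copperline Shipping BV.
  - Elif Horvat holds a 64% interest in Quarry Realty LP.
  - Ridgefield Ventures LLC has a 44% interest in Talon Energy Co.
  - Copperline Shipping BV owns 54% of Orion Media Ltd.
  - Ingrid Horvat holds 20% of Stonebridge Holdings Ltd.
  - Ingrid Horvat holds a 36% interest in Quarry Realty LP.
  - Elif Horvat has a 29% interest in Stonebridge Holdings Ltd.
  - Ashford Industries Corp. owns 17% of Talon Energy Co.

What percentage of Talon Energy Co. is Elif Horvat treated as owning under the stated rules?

36.385%

By spousal attribution (R2), Elif Horvat is treated as also owning Ingrid Horvat's interest in Stonebridge Holdings Ltd, giving 29% + 20% = 49%.
By spousal attribution (R2), Elif Horvat is treated as also owning Ingrid Horvat's interest in Quarry Realty LP, giving 64% + 36% = 100%.
Chain via Copperline Shipping BV → Orion Media Ltd (R3): 34% × 54% × 28% = 5.1408% of Talon Energy Co.
Chain via Stonebridge Holdings Ltd → Ashford Industries Corp. (R3): 49% × 74% × 17% = 6.1642% of Talon Energy Co.
Chain via Quarry Realty LP → Ridgefield Ventures LLC (R3): 100% × 57% × 44% = 25.08% of Talon Energy Co.
Aggregating (R1): 5.1408% + 6.1642% + 25.08% = 36.385%.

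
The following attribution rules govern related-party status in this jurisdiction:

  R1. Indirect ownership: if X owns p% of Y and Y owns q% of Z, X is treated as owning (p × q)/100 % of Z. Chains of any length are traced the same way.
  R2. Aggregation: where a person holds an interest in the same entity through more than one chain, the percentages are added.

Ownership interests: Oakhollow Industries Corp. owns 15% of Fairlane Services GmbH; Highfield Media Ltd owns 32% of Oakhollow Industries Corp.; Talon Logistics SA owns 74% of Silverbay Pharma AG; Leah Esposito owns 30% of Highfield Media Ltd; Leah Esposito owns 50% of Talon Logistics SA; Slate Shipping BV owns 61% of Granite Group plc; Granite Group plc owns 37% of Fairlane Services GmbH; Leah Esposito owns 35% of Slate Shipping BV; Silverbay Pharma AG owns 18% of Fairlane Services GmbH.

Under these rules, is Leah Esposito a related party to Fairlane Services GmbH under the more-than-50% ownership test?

Chain via Talon Logistics SA → Silverbay Pharma AG (R1): 50% × 74% × 18% = 6.66% of Fairlane Services GmbH.
Chain via Highfield Media Ltd → Oakhollow Industries Corp. (R1): 30% × 32% × 15% = 1.44% of Fairlane Services GmbH.
Chain via Slate Shipping BV → Granite Group plc (R1): 35% × 61% × 37% = 7.8995% of Fairlane Services GmbH.
Aggregating (R2): 6.66% + 1.44% + 7.8995% = 15.9995%.
15.9995% does not exceed the 50% threshold, so Leah is not a related party to Fairlane Services GmbH.

No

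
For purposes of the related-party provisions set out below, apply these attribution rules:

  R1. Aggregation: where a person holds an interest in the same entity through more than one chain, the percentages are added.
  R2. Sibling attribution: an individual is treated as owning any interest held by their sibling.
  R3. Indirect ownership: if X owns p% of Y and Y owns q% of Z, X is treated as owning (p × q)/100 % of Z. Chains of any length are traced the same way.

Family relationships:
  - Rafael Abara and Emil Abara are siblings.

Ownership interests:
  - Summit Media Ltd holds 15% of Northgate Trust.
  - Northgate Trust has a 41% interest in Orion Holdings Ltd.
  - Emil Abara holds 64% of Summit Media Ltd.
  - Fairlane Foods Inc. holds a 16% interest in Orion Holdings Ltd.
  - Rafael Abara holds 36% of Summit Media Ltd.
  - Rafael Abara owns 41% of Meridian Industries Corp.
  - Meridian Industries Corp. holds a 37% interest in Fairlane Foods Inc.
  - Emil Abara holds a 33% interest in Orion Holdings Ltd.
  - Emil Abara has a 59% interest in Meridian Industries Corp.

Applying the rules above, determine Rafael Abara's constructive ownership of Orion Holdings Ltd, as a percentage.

By sibling attribution (R2), Rafael Abara is treated as also owning Emil Abara's interest in Meridian Industries Corp, giving 41% + 59% = 100%.
By sibling attribution (R2), Rafael Abara is treated as also owning Emil Abara's interest in Summit Media Ltd, giving 36% + 64% = 100%.
By sibling attribution (R2), Rafael Abara is treated as owning Emil Abara's 33% interest in Orion Holdings Ltd.
Chain via Meridian Industries Corp. → Fairlane Foods Inc. (R3): 100% × 37% × 16% = 5.92% of Orion Holdings Ltd.
Chain via Summit Media Ltd → Northgate Trust (R3): 100% × 15% × 41% = 6.15% of Orion Holdings Ltd.
Direct interest in Orion Holdings Ltd: 33%.
Aggregating (R1): 5.92% + 6.15% + 33% = 45.07%.

45.07%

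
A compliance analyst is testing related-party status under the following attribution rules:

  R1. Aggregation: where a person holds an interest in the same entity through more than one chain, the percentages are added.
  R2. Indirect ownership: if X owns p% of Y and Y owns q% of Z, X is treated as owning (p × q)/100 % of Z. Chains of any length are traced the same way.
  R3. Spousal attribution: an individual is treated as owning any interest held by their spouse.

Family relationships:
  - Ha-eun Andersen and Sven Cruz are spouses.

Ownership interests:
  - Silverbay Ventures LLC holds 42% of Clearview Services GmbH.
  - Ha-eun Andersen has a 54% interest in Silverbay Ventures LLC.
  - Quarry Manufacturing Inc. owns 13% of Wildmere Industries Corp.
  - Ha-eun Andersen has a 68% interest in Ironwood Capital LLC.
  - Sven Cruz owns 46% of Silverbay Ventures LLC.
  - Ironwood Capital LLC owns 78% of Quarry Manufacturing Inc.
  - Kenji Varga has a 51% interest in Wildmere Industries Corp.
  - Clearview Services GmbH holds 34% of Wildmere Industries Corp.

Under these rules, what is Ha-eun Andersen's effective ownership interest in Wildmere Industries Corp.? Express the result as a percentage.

21.1752%

By spousal attribution (R3), Ha-eun Andersen is treated as also owning Sven Cruz's interest in Silverbay Ventures LLC, giving 54% + 46% = 100%.
Chain via Silverbay Ventures LLC → Clearview Services GmbH (R2): 100% × 42% × 34% = 14.28% of Wildmere Industries Corp.
Chain via Ironwood Capital LLC → Quarry Manufacturing Inc. (R2): 68% × 78% × 13% = 6.8952% of Wildmere Industries Corp.
Aggregating (R1): 14.28% + 6.8952% = 21.1752%.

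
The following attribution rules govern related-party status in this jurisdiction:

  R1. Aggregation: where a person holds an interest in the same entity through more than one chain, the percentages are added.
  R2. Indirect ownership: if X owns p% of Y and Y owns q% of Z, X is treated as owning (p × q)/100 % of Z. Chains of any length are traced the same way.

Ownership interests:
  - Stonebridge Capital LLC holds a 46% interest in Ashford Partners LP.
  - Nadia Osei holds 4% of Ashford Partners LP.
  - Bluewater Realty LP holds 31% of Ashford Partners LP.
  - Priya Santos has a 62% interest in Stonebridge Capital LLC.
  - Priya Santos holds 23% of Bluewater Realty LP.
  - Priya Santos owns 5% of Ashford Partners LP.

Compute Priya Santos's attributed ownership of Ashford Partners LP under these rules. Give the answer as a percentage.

Chain via Bluewater Realty LP (R2): 23% × 31% = 7.13% of Ashford Partners LP.
Chain via Stonebridge Capital LLC (R2): 62% × 46% = 28.52% of Ashford Partners LP.
Direct interest in Ashford Partners LP: 5%.
Aggregating (R1): 7.13% + 28.52% + 5% = 40.65%.

40.65%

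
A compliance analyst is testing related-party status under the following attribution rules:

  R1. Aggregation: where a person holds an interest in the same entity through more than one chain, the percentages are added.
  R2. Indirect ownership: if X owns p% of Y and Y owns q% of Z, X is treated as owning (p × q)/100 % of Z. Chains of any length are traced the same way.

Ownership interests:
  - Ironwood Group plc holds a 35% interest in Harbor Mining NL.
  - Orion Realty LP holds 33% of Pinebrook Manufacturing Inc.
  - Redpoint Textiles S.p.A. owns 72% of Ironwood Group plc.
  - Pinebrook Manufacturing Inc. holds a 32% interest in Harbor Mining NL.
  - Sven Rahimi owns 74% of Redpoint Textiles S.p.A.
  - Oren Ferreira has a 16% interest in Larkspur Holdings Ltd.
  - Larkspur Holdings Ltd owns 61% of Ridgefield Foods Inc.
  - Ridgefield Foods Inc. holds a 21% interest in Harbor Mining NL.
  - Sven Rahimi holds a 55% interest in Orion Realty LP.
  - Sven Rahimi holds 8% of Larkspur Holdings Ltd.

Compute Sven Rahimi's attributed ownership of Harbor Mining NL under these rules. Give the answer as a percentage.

Chain via Redpoint Textiles S.p.A. → Ironwood Group plc (R2): 74% × 72% × 35% = 18.648% of Harbor Mining NL.
Chain via Orion Realty LP → Pinebrook Manufacturing Inc. (R2): 55% × 33% × 32% = 5.808% of Harbor Mining NL.
Chain via Larkspur Holdings Ltd → Ridgefield Foods Inc. (R2): 8% × 61% × 21% = 1.0248% of Harbor Mining NL.
Aggregating (R1): 18.648% + 5.808% + 1.0248% = 25.4808%.

25.4808%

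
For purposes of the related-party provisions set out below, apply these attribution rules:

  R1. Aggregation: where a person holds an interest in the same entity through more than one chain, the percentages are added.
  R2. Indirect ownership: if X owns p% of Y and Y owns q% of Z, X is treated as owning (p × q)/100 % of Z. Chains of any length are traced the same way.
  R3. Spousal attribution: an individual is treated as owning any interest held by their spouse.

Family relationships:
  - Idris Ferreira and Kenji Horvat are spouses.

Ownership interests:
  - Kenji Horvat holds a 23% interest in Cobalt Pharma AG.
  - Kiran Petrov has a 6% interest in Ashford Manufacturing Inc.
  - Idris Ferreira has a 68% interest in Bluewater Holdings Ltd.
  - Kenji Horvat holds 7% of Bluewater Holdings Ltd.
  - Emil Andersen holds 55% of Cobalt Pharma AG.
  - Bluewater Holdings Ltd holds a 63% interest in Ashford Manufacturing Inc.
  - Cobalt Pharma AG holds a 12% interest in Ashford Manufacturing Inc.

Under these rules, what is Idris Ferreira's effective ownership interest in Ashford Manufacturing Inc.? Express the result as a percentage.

50.01%

By spousal attribution (R3), Idris Ferreira is treated as also owning Kenji Horvat's interest in Bluewater Holdings Ltd, giving 68% + 7% = 75%.
By spousal attribution (R3), Idris Ferreira is treated as owning Kenji Horvat's 23% interest in Cobalt Pharma AG.
Chain via Bluewater Holdings Ltd (R2): 75% × 63% = 47.25% of Ashford Manufacturing Inc.
Chain via Cobalt Pharma AG (R2): 23% × 12% = 2.76% of Ashford Manufacturing Inc.
Aggregating (R1): 47.25% + 2.76% = 50.01%.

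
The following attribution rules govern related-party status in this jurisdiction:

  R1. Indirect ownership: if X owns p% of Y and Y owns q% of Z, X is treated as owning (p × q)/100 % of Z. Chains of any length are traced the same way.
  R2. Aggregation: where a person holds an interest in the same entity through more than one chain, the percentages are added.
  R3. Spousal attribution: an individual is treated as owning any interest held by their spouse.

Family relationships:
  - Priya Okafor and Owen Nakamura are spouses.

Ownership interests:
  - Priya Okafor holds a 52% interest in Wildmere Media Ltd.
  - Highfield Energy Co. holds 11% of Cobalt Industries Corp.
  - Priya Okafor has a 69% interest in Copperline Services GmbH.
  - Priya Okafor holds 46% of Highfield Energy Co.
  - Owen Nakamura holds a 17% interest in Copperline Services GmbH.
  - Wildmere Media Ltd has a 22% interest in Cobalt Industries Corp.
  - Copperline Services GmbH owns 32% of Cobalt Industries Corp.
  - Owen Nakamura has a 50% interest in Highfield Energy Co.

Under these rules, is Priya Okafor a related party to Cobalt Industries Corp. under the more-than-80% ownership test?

By spousal attribution (R3), Priya Okafor is treated as also owning Owen Nakamura's interest in Copperline Services GmbH, giving 69% + 17% = 86%.
By spousal attribution (R3), Priya Okafor is treated as also owning Owen Nakamura's interest in Highfield Energy Co, giving 46% + 50% = 96%.
Chain via Copperline Services GmbH (R1): 86% × 32% = 27.52% of Cobalt Industries Corp.
Chain via Highfield Energy Co. (R1): 96% × 11% = 10.56% of Cobalt Industries Corp.
Chain via Wildmere Media Ltd (R1): 52% × 22% = 11.44% of Cobalt Industries Corp.
Aggregating (R2): 27.52% + 10.56% + 11.44% = 49.52%.
49.52% does not exceed the 80% threshold, so Priya is not a related party to Cobalt Industries Corp.

No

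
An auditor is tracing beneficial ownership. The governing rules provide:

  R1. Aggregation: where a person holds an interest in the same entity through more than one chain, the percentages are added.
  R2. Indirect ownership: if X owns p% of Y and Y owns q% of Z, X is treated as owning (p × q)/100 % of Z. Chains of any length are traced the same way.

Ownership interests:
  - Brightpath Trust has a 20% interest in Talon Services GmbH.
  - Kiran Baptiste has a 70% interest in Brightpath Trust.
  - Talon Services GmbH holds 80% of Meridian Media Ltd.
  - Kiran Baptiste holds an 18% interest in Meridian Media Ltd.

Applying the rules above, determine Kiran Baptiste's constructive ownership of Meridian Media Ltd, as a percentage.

29.2%

Chain via Brightpath Trust → Talon Services GmbH (R2): 70% × 20% × 80% = 11.2% of Meridian Media Ltd.
Direct interest in Meridian Media Ltd: 18%.
Aggregating (R1): 11.2% + 18% = 29.2%.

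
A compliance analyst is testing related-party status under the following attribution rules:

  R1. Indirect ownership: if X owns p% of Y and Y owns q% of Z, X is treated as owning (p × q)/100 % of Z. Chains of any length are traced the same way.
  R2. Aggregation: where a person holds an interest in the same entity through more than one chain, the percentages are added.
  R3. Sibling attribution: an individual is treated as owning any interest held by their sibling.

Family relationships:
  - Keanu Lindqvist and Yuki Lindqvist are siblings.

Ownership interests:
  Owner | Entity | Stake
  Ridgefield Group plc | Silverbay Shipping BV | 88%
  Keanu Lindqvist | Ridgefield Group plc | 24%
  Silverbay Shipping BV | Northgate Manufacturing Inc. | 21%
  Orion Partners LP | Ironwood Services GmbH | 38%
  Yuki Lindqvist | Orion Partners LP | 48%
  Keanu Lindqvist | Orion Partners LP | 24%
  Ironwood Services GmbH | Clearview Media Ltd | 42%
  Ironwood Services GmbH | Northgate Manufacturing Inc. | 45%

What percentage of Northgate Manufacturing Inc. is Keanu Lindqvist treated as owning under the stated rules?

By sibling attribution (R3), Keanu Lindqvist is treated as also owning Yuki Lindqvist's interest in Orion Partners LP, giving 24% + 48% = 72%.
Chain via Ridgefield Group plc → Silverbay Shipping BV (R1): 24% × 88% × 21% = 4.4352% of Northgate Manufacturing Inc.
Chain via Orion Partners LP → Ironwood Services GmbH (R1): 72% × 38% × 45% = 12.312% of Northgate Manufacturing Inc.
Aggregating (R2): 4.4352% + 12.312% = 16.7472%.

16.7472%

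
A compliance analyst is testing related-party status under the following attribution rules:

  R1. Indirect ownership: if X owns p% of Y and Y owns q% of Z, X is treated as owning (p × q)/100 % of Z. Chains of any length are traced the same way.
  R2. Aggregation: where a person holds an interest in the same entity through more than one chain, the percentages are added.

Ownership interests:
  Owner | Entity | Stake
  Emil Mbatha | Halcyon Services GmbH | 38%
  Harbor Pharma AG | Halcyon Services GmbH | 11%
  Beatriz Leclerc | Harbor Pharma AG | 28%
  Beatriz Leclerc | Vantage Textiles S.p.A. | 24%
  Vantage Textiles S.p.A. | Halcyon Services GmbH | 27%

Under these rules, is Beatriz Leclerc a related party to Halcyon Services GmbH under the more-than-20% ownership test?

Chain via Vantage Textiles S.p.A. (R1): 24% × 27% = 6.48% of Halcyon Services GmbH.
Chain via Harbor Pharma AG (R1): 28% × 11% = 3.08% of Halcyon Services GmbH.
Aggregating (R2): 6.48% + 3.08% = 9.56%.
9.56% does not exceed the 20% threshold, so Beatriz is not a related party to Halcyon Services GmbH.

No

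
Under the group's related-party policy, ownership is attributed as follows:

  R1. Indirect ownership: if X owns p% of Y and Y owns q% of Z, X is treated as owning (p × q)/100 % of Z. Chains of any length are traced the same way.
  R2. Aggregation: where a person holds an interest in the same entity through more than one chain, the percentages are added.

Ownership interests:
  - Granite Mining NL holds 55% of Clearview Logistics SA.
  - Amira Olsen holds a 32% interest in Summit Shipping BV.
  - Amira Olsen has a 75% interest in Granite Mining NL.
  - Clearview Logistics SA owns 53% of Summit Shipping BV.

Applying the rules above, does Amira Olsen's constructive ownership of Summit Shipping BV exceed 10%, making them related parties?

Yes

Chain via Granite Mining NL → Clearview Logistics SA (R1): 75% × 55% × 53% = 21.8625% of Summit Shipping BV.
Direct interest in Summit Shipping BV: 32%.
Aggregating (R2): 21.8625% + 32% = 53.8625%.
53.8625% exceeds the 10% threshold, so Amira is a related party to Summit Shipping BV.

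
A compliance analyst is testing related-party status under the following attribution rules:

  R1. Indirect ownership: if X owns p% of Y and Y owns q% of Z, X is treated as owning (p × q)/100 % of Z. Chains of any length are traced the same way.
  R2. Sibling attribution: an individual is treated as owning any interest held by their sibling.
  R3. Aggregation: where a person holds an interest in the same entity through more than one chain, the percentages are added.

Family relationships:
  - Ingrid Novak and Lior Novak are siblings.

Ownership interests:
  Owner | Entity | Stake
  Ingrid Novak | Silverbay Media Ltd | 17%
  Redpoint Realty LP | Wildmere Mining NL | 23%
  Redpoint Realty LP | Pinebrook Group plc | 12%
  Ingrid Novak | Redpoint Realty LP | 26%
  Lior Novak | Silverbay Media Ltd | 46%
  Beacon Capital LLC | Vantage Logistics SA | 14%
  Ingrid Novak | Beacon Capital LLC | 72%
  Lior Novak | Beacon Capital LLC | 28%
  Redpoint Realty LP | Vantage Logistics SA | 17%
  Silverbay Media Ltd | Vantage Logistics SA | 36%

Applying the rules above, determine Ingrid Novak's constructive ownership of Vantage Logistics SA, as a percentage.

41.1%

By sibling attribution (R2), Ingrid Novak is treated as also owning Lior Novak's interest in Beacon Capital LLC, giving 72% + 28% = 100%.
By sibling attribution (R2), Ingrid Novak is treated as also owning Lior Novak's interest in Silverbay Media Ltd, giving 17% + 46% = 63%.
Chain via Beacon Capital LLC (R1): 100% × 14% = 14% of Vantage Logistics SA.
Chain via Redpoint Realty LP (R1): 26% × 17% = 4.42% of Vantage Logistics SA.
Chain via Silverbay Media Ltd (R1): 63% × 36% = 22.68% of Vantage Logistics SA.
Aggregating (R3): 14% + 4.42% + 22.68% = 41.1%.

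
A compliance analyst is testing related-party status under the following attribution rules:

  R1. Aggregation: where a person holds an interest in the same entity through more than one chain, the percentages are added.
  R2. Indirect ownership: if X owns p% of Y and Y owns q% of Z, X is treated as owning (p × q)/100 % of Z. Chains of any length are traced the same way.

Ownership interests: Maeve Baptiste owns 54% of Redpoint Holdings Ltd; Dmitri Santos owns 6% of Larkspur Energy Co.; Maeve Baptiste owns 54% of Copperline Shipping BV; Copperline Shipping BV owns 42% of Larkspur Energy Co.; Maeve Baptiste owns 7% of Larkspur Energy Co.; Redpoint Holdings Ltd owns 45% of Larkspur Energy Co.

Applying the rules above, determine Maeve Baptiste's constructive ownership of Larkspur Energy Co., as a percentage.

53.98%

Chain via Redpoint Holdings Ltd (R2): 54% × 45% = 24.3% of Larkspur Energy Co.
Chain via Copperline Shipping BV (R2): 54% × 42% = 22.68% of Larkspur Energy Co.
Direct interest in Larkspur Energy Co: 7%.
Aggregating (R1): 24.3% + 22.68% + 7% = 53.98%.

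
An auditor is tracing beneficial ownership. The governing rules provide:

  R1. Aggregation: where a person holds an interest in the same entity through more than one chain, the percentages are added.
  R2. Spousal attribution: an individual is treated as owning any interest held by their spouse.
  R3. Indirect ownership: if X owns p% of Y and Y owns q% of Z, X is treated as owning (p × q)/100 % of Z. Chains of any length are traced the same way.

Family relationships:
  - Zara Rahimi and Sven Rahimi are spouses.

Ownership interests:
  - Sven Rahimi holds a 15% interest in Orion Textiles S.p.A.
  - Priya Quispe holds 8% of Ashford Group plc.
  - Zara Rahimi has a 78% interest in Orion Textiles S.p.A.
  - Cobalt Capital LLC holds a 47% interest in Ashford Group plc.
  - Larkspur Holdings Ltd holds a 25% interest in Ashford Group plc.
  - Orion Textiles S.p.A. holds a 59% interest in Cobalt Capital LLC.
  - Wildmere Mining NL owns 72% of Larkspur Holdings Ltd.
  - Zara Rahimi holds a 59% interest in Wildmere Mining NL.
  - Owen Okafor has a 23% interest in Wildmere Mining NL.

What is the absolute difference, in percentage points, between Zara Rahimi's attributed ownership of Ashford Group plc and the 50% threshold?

13.5911

By spousal attribution (R2), Zara Rahimi is treated as also owning Sven Rahimi's interest in Orion Textiles S.p.A, giving 78% + 15% = 93%.
Chain via Wildmere Mining NL → Larkspur Holdings Ltd (R3): 59% × 72% × 25% = 10.62% of Ashford Group plc.
Chain via Orion Textiles S.p.A. → Cobalt Capital LLC (R3): 93% × 59% × 47% = 25.7889% of Ashford Group plc.
Aggregating (R1): 10.62% + 25.7889% = 36.4089%.
36.4089% falls short of the 50% threshold by 13.5911 percentage points.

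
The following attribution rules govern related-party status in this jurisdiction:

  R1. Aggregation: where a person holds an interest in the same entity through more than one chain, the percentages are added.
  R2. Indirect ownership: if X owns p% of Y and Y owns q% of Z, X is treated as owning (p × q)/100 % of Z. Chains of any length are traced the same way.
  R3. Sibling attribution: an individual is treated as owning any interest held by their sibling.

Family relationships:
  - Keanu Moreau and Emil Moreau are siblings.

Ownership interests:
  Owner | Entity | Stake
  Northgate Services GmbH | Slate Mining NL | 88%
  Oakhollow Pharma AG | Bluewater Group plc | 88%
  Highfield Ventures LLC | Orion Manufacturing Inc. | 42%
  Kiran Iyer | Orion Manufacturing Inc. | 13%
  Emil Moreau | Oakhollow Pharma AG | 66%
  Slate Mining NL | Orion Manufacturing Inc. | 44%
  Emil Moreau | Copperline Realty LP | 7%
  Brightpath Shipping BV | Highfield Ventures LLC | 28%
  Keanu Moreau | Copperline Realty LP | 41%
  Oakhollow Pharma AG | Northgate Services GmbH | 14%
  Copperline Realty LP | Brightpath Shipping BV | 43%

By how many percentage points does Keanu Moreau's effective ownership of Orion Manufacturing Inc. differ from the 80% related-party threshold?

73.995008

By sibling attribution (R3), Keanu Moreau is treated as also owning Emil Moreau's interest in Copperline Realty LP, giving 41% + 7% = 48%.
By sibling attribution (R3), Keanu Moreau is treated as owning Emil Moreau's 66% interest in Oakhollow Pharma AG.
Chain via Copperline Realty LP → Brightpath Shipping BV → Highfield Ventures LLC (R2): 48% × 43% × 28% × 42% = 2.427264% of Orion Manufacturing Inc.
Chain via Oakhollow Pharma AG → Northgate Services GmbH → Slate Mining NL (R2): 66% × 14% × 88% × 44% = 3.577728% of Orion Manufacturing Inc.
Aggregating (R1): 2.427264% + 3.577728% = 6.004992%.
6.004992% falls short of the 80% threshold by 73.995008 percentage points.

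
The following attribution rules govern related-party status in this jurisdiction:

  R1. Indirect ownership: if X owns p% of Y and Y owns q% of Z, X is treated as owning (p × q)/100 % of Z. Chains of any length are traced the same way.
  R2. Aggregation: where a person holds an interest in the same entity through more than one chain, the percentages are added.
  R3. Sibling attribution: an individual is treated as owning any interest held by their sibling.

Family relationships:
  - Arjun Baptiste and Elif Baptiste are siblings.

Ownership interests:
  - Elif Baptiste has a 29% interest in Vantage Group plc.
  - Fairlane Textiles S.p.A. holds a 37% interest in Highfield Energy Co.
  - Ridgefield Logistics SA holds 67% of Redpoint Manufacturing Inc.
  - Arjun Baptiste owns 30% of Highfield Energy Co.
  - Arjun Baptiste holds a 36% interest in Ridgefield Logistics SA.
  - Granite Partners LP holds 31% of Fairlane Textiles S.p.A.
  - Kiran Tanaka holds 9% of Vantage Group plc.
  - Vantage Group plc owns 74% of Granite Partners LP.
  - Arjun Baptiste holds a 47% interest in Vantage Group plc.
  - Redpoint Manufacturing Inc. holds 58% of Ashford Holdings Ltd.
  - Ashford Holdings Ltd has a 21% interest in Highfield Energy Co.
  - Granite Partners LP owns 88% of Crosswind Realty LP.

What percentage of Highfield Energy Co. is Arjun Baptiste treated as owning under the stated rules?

39.388544%

By sibling attribution (R3), Arjun Baptiste is treated as also owning Elif Baptiste's interest in Vantage Group plc, giving 47% + 29% = 76%.
Chain via Ridgefield Logistics SA → Redpoint Manufacturing Inc. → Ashford Holdings Ltd (R1): 36% × 67% × 58% × 21% = 2.937816% of Highfield Energy Co.
Chain via Vantage Group plc → Granite Partners LP → Fairlane Textiles S.p.A. (R1): 76% × 74% × 31% × 37% = 6.450728% of Highfield Energy Co.
Direct interest in Highfield Energy Co: 30%.
Aggregating (R2): 2.937816% + 6.450728% + 30% = 39.388544%.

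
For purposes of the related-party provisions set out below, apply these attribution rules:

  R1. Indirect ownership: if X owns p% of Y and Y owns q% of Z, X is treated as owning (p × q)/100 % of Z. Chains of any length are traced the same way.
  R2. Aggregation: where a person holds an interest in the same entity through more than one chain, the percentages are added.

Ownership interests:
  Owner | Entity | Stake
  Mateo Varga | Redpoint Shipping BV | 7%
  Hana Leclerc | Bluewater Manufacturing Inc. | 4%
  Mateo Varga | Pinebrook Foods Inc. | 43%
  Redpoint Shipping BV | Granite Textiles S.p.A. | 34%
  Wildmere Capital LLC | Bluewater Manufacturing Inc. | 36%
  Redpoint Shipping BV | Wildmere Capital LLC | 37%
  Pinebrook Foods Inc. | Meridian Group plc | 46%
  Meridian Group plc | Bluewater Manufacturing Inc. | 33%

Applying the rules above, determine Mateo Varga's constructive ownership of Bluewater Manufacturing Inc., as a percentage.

7.4598%

Chain via Redpoint Shipping BV → Wildmere Capital LLC (R1): 7% × 37% × 36% = 0.9324% of Bluewater Manufacturing Inc.
Chain via Pinebrook Foods Inc. → Meridian Group plc (R1): 43% × 46% × 33% = 6.5274% of Bluewater Manufacturing Inc.
Aggregating (R2): 0.9324% + 6.5274% = 7.4598%.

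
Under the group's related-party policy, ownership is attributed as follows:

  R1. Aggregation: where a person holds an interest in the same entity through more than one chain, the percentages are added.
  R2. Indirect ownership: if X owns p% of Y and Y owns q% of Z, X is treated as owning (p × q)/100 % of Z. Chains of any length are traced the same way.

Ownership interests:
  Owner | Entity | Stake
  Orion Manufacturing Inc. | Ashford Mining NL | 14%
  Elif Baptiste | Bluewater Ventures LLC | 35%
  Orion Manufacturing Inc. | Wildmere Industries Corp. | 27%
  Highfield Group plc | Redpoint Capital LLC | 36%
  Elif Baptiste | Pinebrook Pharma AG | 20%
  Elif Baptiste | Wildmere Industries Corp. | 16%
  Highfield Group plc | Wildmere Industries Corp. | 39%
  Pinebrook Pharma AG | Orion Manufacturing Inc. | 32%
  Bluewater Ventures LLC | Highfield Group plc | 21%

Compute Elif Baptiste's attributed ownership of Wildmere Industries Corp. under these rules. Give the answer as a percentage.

Chain via Bluewater Ventures LLC → Highfield Group plc (R2): 35% × 21% × 39% = 2.8665% of Wildmere Industries Corp.
Chain via Pinebrook Pharma AG → Orion Manufacturing Inc. (R2): 20% × 32% × 27% = 1.728% of Wildmere Industries Corp.
Direct interest in Wildmere Industries Corp: 16%.
Aggregating (R1): 2.8665% + 1.728% + 16% = 20.5945%.

20.5945%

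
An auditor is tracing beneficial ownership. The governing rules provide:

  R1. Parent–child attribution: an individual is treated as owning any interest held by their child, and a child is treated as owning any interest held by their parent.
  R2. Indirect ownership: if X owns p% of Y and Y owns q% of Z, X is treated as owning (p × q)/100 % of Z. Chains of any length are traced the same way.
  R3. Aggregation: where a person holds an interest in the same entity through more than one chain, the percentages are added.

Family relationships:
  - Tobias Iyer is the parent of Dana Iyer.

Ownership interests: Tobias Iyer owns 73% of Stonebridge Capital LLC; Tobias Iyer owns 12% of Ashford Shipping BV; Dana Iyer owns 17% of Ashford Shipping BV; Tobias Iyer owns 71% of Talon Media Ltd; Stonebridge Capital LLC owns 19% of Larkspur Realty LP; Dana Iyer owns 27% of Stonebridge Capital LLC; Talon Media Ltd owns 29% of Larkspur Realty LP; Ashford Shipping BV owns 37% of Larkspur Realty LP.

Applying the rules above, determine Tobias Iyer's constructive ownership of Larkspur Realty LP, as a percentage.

50.32%

By parent–child attribution (R1), Tobias Iyer is treated as also owning Dana Iyer's interest in Stonebridge Capital LLC, giving 73% + 27% = 100%.
By parent–child attribution (R1), Tobias Iyer is treated as also owning Dana Iyer's interest in Ashford Shipping BV, giving 12% + 17% = 29%.
Chain via Talon Media Ltd (R2): 71% × 29% = 20.59% of Larkspur Realty LP.
Chain via Stonebridge Capital LLC (R2): 100% × 19% = 19% of Larkspur Realty LP.
Chain via Ashford Shipping BV (R2): 29% × 37% = 10.73% of Larkspur Realty LP.
Aggregating (R3): 20.59% + 19% + 10.73% = 50.32%.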